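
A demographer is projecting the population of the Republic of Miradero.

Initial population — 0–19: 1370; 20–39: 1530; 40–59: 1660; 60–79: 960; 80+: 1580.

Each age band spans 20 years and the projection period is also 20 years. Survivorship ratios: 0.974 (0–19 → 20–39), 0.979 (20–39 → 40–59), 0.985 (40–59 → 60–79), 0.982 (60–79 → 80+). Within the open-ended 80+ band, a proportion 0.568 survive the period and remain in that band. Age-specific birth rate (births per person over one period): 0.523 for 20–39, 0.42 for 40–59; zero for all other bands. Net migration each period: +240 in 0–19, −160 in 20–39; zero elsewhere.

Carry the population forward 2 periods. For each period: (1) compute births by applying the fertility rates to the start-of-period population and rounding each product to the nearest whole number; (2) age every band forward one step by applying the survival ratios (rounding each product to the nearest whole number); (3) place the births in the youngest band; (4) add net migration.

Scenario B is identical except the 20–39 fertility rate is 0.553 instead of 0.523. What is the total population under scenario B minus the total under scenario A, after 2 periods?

Let group 1 be 0–19 through group 5 = 80+.
— Period 1 —
Births: 1530 × 0.523 = 800 ; 1660 × 0.42 = 697 — total 1497
Group 2: 1370 × 0.974 = 1334
Group 3: 1530 × 0.979 = 1498
Group 4: 1660 × 0.985 = 1635
Group 5: 960 × 0.982 + 1580 × 0.568 = 943 + 897 = 1840
Net migration: Group 1 + 240 → 1737; Group 2 − 160 → 1174
→ [1737, 1174, 1498, 1635, 1840]
— Period 2 —
Births: 1174 × 0.523 = 614 ; 1498 × 0.42 = 629 — total 1243
Group 2: 1737 × 0.974 = 1692
Group 3: 1174 × 0.979 = 1149
Group 4: 1498 × 0.985 = 1476
Group 5: 1635 × 0.982 + 1840 × 0.568 = 1606 + 1045 = 2651
Net migration: Group 1 + 240 → 1483; Group 2 − 160 → 1532
→ [1483, 1532, 1149, 1476, 2651]
Scenario A total after 2 periods: 8291
Scenario B projection —
— Period 1 —
Births: 1530 × 0.553 = 846 ; 1660 × 0.42 = 697 — total 1543
Group 2: 1370 × 0.974 = 1334
Group 3: 1530 × 0.979 = 1498
Group 4: 1660 × 0.985 = 1635
Group 5: 960 × 0.982 + 1580 × 0.568 = 943 + 897 = 1840
Net migration: Group 1 + 240 → 1783; Group 2 − 160 → 1174
→ [1783, 1174, 1498, 1635, 1840]
— Period 2 —
Births: 1174 × 0.553 = 649 ; 1498 × 0.42 = 629 — total 1278
Group 2: 1783 × 0.974 = 1737
Group 3: 1174 × 0.979 = 1149
Group 4: 1498 × 0.985 = 1476
Group 5: 1635 × 0.982 + 1840 × 0.568 = 1606 + 1045 = 2651
Net migration: Group 1 + 240 → 1518; Group 2 − 160 → 1577
→ [1518, 1577, 1149, 1476, 2651]
Scenario B total after 2 periods: 8371
Difference B − A = 8371 − 8291 = 80

80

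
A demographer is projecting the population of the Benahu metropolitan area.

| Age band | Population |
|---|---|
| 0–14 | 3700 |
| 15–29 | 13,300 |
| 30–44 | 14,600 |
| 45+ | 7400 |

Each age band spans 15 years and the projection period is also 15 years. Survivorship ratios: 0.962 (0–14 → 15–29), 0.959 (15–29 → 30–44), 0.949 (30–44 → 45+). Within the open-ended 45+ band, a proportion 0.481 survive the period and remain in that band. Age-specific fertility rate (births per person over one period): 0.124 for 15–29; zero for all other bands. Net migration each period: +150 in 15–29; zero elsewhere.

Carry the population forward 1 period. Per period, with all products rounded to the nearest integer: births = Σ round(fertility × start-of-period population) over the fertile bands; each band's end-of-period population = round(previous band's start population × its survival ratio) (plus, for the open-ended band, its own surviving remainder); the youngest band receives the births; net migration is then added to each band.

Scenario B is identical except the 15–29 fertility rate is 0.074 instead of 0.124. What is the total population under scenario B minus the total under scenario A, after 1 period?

-665

— Period 1 —
Births: 13300 * 0.124 = 1649
15–29: 3700 * 0.962 = 3559
30–44: 13300 * 0.959 = 12755
45+: 14600 * 0.949 + 7400 * 0.481 = 13855 + 3559 = 17414
Net migration: 15–29 + 150 → 3709
End of period: [1649, 3709, 12755, 17414]
Scenario A total after 1 period: 35527
Scenario B projection —
— Period 1 —
Births: 13300 * 0.074 = 984
15–29: 3700 * 0.962 = 3559
30–44: 13300 * 0.959 = 12755
45+: 14600 * 0.949 + 7400 * 0.481 = 13855 + 3559 = 17414
Net migration: 15–29 + 150 → 3709
End of period: [984, 3709, 12755, 17414]
Scenario B total after 1 period: 34862
Difference B − A = 34862 − 35527 = -665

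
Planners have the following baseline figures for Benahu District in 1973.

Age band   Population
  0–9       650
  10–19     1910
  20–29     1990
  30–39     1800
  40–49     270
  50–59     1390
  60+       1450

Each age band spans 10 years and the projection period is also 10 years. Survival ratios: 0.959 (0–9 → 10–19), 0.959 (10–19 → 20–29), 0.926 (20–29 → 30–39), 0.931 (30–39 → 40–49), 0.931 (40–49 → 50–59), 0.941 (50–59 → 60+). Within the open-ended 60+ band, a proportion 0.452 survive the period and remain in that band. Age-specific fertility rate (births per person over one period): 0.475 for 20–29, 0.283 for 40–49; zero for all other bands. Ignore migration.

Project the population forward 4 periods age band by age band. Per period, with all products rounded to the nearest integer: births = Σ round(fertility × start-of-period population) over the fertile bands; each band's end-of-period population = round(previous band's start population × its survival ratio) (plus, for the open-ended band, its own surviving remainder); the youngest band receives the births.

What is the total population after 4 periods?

After projecting period 1:
Births: 1990 * 0.475 = 945  |  270 * 0.283 = 76 → total 1021
10–19: 650 * 0.959 = 623
20–29: 1910 * 0.959 = 1832
30–39: 1990 * 0.926 = 1843
40–49: 1800 * 0.931 = 1676
50–59: 270 * 0.931 = 251
60+: 1390 * 0.941 + 1450 * 0.452 = 1308 + 655 = 1963
End of period: [1021, 623, 1832, 1843, 1676, 251, 1963]
After projecting period 2:
Births: 1832 * 0.475 = 870  |  1676 * 0.283 = 474 → total 1344
10–19: 1021 * 0.959 = 979
20–29: 623 * 0.959 = 597
30–39: 1832 * 0.926 = 1696
40–49: 1843 * 0.931 = 1716
50–59: 1676 * 0.931 = 1560
60+: 251 * 0.941 + 1963 * 0.452 = 236 + 887 = 1123
End of period: [1344, 979, 597, 1696, 1716, 1560, 1123]
After projecting period 3:
Births: 597 * 0.475 = 284  |  1716 * 0.283 = 486 → total 770
10–19: 1344 * 0.959 = 1289
20–29: 979 * 0.959 = 939
30–39: 597 * 0.926 = 553
40–49: 1696 * 0.931 = 1579
50–59: 1716 * 0.931 = 1598
60+: 1560 * 0.941 + 1123 * 0.452 = 1468 + 508 = 1976
End of period: [770, 1289, 939, 553, 1579, 1598, 1976]
After projecting period 4:
Births: 939 * 0.475 = 446  |  1579 * 0.283 = 447 → total 893
10–19: 770 * 0.959 = 738
20–29: 1289 * 0.959 = 1236
30–39: 939 * 0.926 = 870
40–49: 553 * 0.931 = 515
50–59: 1579 * 0.931 = 1470
60+: 1598 * 0.941 + 1976 * 0.452 = 1504 + 893 = 2397
End of period: [893, 738, 1236, 870, 515, 1470, 2397]
Total after period 4: 893 + 738 + 1236 + 870 + 515 + 1470 + 2397 = 8119

8119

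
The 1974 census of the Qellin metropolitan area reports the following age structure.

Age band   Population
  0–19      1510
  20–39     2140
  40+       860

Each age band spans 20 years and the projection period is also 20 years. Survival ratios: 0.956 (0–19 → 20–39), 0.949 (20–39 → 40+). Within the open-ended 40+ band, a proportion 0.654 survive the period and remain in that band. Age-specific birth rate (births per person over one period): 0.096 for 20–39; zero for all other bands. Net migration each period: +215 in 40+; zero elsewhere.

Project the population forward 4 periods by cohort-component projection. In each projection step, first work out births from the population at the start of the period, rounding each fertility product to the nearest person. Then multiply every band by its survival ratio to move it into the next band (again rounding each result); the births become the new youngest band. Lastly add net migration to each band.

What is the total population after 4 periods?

[period 1]
Births: 2140 * 0.096 = 205
20–39: 1510 * 0.956 = 1444
40+: 2140 * 0.949 + 860 * 0.654 = 2031 + 562 = 2593
Net migration: 40+ + 215 → 2808
Giving 205 / 1444 / 2808.
[period 2]
Births: 1444 * 0.096 = 139
20–39: 205 * 0.956 = 196
40+: 1444 * 0.949 + 2808 * 0.654 = 1370 + 1836 = 3206
Net migration: 40+ + 215 → 3421
Giving 139 / 196 / 3421.
[period 3]
Births: 196 * 0.096 = 19
20–39: 139 * 0.956 = 133
40+: 196 * 0.949 + 3421 * 0.654 = 186 + 2237 = 2423
Net migration: 40+ + 215 → 2638
Giving 19 / 133 / 2638.
[period 4]
Births: 133 * 0.096 = 13
20–39: 19 * 0.956 = 18
40+: 133 * 0.949 + 2638 * 0.654 = 126 + 1725 = 1851
Net migration: 40+ + 215 → 2066
Giving 13 / 18 / 2066.
Total after period 4: 13 + 18 + 2066 = 2097

2097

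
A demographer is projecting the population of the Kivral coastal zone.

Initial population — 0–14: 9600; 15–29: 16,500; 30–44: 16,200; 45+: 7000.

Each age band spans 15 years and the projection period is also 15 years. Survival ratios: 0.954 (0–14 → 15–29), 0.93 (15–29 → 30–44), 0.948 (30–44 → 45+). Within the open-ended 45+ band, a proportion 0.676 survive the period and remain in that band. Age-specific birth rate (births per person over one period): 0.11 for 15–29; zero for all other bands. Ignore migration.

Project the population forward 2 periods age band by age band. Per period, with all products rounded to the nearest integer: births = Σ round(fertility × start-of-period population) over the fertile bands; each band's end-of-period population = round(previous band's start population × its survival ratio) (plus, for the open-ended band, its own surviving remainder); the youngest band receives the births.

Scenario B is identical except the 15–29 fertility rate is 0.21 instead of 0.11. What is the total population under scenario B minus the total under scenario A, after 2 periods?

After projecting period 1:
Births: 16500 × 0.11 = 1815
15–29: 9600 × 0.954 = 9158
30–44: 16500 × 0.93 = 15345
45+: 16200 × 0.948 + 7000 × 0.676 = 15358 + 4732 = 20090
End of period: [1815, 9158, 15345, 20090]
After projecting period 2:
Births: 9158 × 0.11 = 1007
15–29: 1815 × 0.954 = 1732
30–44: 9158 × 0.93 = 8517
45+: 15345 × 0.948 + 20090 × 0.676 = 14547 + 13581 = 28128
End of period: [1007, 1732, 8517, 28128]
Scenario A total after 2 periods: 39384
Scenario B projection —
After projecting period 1:
Births: 16500 × 0.21 = 3465
15–29: 9600 × 0.954 = 9158
30–44: 16500 × 0.93 = 15345
45+: 16200 × 0.948 + 7000 × 0.676 = 15358 + 4732 = 20090
End of period: [3465, 9158, 15345, 20090]
After projecting period 2:
Births: 9158 × 0.21 = 1923
15–29: 3465 × 0.954 = 3306
30–44: 9158 × 0.93 = 8517
45+: 15345 × 0.948 + 20090 × 0.676 = 14547 + 13581 = 28128
End of period: [1923, 3306, 8517, 28128]
Scenario B total after 2 periods: 41874
Difference B − A = 41874 − 39384 = 2490

2490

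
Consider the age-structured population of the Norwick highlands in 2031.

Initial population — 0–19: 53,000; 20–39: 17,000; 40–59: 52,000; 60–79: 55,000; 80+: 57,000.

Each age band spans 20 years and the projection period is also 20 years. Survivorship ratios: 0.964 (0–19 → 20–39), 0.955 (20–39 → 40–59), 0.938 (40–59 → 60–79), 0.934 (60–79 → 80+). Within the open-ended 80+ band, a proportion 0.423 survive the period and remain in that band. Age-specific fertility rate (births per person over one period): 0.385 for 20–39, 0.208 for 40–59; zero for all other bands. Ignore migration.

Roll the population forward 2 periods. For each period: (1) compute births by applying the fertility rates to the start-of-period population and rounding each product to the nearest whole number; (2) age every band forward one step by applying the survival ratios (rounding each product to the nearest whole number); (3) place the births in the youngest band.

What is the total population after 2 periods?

Call the groups 1 to 5, youngest first.
Period 1:
Births: 17000 × 0.385 = 6545, 52000 × 0.208 = 10816 → 17361
Group 2: 53000 × 0.964 = 51092
Group 3: 17000 × 0.955 = 16235
Group 4: 52000 × 0.938 = 48776
Group 5: 55000 × 0.934 + 57000 × 0.423 = 51370 + 24111 = 75481
End of period: [17361, 51092, 16235, 48776, 75481]
Period 2:
Births: 51092 × 0.385 = 19670, 16235 × 0.208 = 3377 → 23047
Group 2: 17361 × 0.964 = 16736
Group 3: 51092 × 0.955 = 48793
Group 4: 16235 × 0.938 = 15228
Group 5: 48776 × 0.934 + 75481 × 0.423 = 45557 + 31928 = 77485
End of period: [23047, 16736, 48793, 15228, 77485]
Total after period 2: 23047 + 16736 + 48793 + 15228 + 77485 = 181289

181289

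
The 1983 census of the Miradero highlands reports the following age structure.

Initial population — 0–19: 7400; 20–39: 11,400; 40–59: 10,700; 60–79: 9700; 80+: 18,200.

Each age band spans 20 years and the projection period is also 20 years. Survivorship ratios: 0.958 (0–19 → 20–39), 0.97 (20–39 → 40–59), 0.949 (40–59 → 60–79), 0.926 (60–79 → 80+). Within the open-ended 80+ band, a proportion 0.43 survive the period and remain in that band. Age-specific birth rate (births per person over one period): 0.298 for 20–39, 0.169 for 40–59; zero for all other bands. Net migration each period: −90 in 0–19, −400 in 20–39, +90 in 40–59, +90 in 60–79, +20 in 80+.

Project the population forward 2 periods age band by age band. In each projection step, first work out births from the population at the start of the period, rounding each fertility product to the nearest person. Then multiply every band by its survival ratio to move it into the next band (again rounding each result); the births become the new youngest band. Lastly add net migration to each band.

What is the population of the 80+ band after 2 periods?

After projecting period 1:
Births: 11400 × 0.298 = 3397, 10700 × 0.169 = 1808 → total 5205
20–39: 7400 × 0.958 = 7089
40–59: 11400 × 0.97 = 11058
60–79: 10700 × 0.949 = 10154
80+: 9700 × 0.926 + 18200 × 0.43 = 8982 + 7826 = 16808
Net migration: 0–19 − 90 → 5115; 20–39 − 400 → 6689; 40–59 + 90 → 11148; 60–79 + 90 → 10244; 80+ + 20 → 16828
→ [5115, 6689, 11148, 10244, 16828]
After projecting period 2:
Births: 6689 × 0.298 = 1993, 11148 × 0.169 = 1884 → total 3877
20–39: 5115 × 0.958 = 4900
40–59: 6689 × 0.97 = 6488
60–79: 11148 × 0.949 = 10579
80+: 10244 × 0.926 + 16828 × 0.43 = 9486 + 7236 = 16722
Net migration: 0–19 − 90 → 3787; 20–39 − 400 → 4500; 40–59 + 90 → 6578; 60–79 + 90 → 10669; 80+ + 20 → 16742
→ [3787, 4500, 6578, 10669, 16742]

16742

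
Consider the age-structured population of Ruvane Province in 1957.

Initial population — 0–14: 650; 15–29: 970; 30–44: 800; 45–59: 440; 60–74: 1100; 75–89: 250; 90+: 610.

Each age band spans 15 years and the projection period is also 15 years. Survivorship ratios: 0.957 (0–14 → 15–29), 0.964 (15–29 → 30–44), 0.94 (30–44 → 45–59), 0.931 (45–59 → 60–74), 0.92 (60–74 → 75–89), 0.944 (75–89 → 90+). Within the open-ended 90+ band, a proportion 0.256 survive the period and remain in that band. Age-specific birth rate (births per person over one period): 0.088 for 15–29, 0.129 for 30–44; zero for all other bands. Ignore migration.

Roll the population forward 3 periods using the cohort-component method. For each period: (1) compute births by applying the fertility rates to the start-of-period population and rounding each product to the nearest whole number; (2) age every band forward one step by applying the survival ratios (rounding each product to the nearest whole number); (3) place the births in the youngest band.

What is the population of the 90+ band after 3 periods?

Call the groups 1 to 7, youngest first.
After projecting period 1:
Births: 970 × 0.088 = 85, 800 × 0.129 = 103 ⇒ total 188
Group 2: 650 × 0.957 = 622
Group 3: 970 × 0.964 = 935
Group 4: 800 × 0.94 = 752
Group 5: 440 × 0.931 = 410
Group 6: 1100 × 0.92 = 1012
Group 7: 250 × 0.944 + 610 × 0.256 = 236 + 156 = 392
Giving 188 / 622 / 935 / 752 / 410 / 1012 / 392.
After projecting period 2:
Births: 622 × 0.088 = 55, 935 × 0.129 = 121 ⇒ total 176
Group 2: 188 × 0.957 = 180
Group 3: 622 × 0.964 = 600
Group 4: 935 × 0.94 = 879
Group 5: 752 × 0.931 = 700
Group 6: 410 × 0.92 = 377
Group 7: 1012 × 0.944 + 392 × 0.256 = 955 + 100 = 1055
Giving 176 / 180 / 600 / 879 / 700 / 377 / 1055.
After projecting period 3:
Births: 180 × 0.088 = 16, 600 × 0.129 = 77 ⇒ total 93
Group 2: 176 × 0.957 = 168
Group 3: 180 × 0.964 = 174
Group 4: 600 × 0.94 = 564
Group 5: 879 × 0.931 = 818
Group 6: 700 × 0.92 = 644
Group 7: 377 × 0.944 + 1055 × 0.256 = 356 + 270 = 626
Giving 93 / 168 / 174 / 564 / 818 / 644 / 626.

626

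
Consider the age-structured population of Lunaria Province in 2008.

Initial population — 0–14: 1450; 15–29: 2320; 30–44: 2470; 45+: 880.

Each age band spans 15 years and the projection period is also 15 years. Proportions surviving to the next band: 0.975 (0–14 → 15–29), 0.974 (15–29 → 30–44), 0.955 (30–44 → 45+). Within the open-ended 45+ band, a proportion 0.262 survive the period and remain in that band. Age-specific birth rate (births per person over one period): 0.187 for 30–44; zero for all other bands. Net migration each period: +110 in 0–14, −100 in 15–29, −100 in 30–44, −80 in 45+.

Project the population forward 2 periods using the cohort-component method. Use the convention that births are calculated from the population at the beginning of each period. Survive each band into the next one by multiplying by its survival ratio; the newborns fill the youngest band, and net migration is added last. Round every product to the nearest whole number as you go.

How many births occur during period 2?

Numbering the bands 1..4 from youngest to oldest:
Period 1:
Births: 2470 × 0.187 = 462
Band 2: 1450 × 0.975 = 1414
Band 3: 2320 × 0.974 = 2260
Band 4: 2470 × 0.955 + 880 × 0.262 = 2359 + 231 = 2590
Net migration: Band 1 + 110 → 572; Band 2 − 100 → 1314; Band 3 − 100 → 2160; Band 4 − 80 → 2510
End of period: [572, 1314, 2160, 2510]
Period 2:
Births: 2160 × 0.187 = 404
Band 2: 572 × 0.975 = 558
Band 3: 1314 × 0.974 = 1280
Band 4: 2160 × 0.955 + 2510 × 0.262 = 2063 + 658 = 2721
Net migration: Band 1 + 110 → 514; Band 2 − 100 → 458; Band 3 − 100 → 1180; Band 4 − 80 → 2641
End of period: [514, 458, 1180, 2641]

404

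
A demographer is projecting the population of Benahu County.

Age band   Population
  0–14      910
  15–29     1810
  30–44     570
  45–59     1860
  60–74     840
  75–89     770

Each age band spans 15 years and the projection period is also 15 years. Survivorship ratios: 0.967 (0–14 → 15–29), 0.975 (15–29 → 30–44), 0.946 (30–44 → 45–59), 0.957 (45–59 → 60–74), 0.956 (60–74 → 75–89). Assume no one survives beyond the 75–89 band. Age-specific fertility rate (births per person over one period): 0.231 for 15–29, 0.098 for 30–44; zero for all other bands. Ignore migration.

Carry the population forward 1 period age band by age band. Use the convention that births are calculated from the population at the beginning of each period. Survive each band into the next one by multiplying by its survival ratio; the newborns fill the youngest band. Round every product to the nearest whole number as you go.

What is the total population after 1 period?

6241

Let group 1 be 0–14 through group 6 = 75–89.
After projecting period 1:
Births: 1810 × 0.231 = 418, 570 × 0.098 = 56 — total 474
Group 2: 910 × 0.967 = 880
Group 3: 1810 × 0.975 = 1765
Group 4: 570 × 0.946 = 539
Group 5: 1860 × 0.957 = 1780
Group 6: 840 × 0.956 = 803
End of period: [474, 880, 1765, 539, 1780, 803]
Total after period 1: 474 + 880 + 1765 + 539 + 1780 + 803 = 6241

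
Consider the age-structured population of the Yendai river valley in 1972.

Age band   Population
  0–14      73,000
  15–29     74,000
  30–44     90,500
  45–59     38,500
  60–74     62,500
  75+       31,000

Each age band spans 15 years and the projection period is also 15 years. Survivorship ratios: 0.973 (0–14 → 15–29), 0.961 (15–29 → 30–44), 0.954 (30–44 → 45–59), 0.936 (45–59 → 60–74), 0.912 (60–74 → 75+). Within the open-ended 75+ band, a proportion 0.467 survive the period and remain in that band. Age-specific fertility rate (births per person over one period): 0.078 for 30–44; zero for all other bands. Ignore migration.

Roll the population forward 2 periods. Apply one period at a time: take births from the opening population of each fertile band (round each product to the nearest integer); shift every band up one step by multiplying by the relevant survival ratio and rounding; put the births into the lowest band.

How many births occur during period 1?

Numbering the groups 1..6 from youngest to oldest:
After projecting period 1:
Births: 90500 × 0.078 = 7059
Group 2: 73000 × 0.973 = 71029
Group 3: 74000 × 0.961 = 71114
Group 4: 90500 × 0.954 = 86337
Group 5: 38500 × 0.936 = 36036
Group 6: 62500 × 0.912 + 31000 × 0.467 = 57000 + 14477 = 71477
End of period: [7059, 71029, 71114, 86337, 36036, 71477]

7059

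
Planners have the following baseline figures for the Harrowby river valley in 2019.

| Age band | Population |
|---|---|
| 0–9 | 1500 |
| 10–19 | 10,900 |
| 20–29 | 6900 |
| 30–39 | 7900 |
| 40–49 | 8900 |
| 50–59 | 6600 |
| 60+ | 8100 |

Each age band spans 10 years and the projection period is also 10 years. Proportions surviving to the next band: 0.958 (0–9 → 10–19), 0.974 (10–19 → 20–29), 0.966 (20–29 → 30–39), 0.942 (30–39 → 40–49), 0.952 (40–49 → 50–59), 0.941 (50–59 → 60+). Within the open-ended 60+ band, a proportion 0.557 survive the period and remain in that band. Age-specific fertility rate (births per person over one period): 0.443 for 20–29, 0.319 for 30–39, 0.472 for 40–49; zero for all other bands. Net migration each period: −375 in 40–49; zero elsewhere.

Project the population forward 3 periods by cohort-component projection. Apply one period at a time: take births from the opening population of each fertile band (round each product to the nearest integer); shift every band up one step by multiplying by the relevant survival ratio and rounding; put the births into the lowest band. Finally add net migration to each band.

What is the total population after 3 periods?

Numbering the groups 1..7 from youngest to oldest:
Period 1:
Births: 6900 × 0.443 = 3057, 7900 × 0.319 = 2520, 8900 × 0.472 = 4201 → 9778
Group 2: 1500 × 0.958 = 1437
Group 3: 10900 × 0.974 = 10617
Group 4: 6900 × 0.966 = 6665
Group 5: 7900 × 0.942 = 7442
Group 6: 8900 × 0.952 = 8473
Group 7: 6600 × 0.941 + 8100 × 0.557 = 6211 + 4512 = 10723
Net migration: Group 5 − 375 → 7067
Giving 9778 / 1437 / 10617 / 6665 / 7067 / 8473 / 10723.
Period 2:
Births: 10617 × 0.443 = 4703, 6665 × 0.319 = 2126, 7067 × 0.472 = 3336 → 10165
Group 2: 9778 × 0.958 = 9367
Group 3: 1437 × 0.974 = 1400
Group 4: 10617 × 0.966 = 10256
Group 5: 6665 × 0.942 = 6278
Group 6: 7067 × 0.952 = 6728
Group 7: 8473 × 0.941 + 10723 × 0.557 = 7973 + 5973 = 13946
Net migration: Group 5 − 375 → 5903
Giving 10165 / 9367 / 1400 / 10256 / 5903 / 6728 / 13946.
Period 3:
Births: 1400 × 0.443 = 620, 10256 × 0.319 = 3272, 5903 × 0.472 = 2786 → 6678
Group 2: 10165 × 0.958 = 9738
Group 3: 9367 × 0.974 = 9123
Group 4: 1400 × 0.966 = 1352
Group 5: 10256 × 0.942 = 9661
Group 6: 5903 × 0.952 = 5620
Group 7: 6728 × 0.941 + 13946 × 0.557 = 6331 + 7768 = 14099
Net migration: Group 5 − 375 → 9286
Giving 6678 / 9738 / 9123 / 1352 / 9286 / 5620 / 14099.
Total after period 3: 6678 + 9738 + 9123 + 1352 + 9286 + 5620 + 14099 = 55896

55896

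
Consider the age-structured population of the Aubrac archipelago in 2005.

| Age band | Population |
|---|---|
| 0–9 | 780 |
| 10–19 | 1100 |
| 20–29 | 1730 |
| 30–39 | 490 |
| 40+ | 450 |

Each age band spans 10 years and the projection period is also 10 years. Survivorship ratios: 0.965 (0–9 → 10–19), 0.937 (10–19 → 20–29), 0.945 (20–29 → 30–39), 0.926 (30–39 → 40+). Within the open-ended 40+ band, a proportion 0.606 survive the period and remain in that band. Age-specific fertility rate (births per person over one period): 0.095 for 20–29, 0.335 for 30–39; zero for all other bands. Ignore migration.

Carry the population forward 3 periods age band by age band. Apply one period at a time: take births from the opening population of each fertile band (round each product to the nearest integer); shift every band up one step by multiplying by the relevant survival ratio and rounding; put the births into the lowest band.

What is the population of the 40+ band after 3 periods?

— Period 1 —
Births: 1730 * 0.095 = 164  |  490 * 0.335 = 164 ⇒ total 328
10–19: 780 * 0.965 = 753
20–29: 1100 * 0.937 = 1031
30–39: 1730 * 0.945 = 1635
40+: 490 * 0.926 + 450 * 0.606 = 454 + 273 = 727
End of period: [328, 753, 1031, 1635, 727]
— Period 2 —
Births: 1031 * 0.095 = 98  |  1635 * 0.335 = 548 ⇒ total 646
10–19: 328 * 0.965 = 317
20–29: 753 * 0.937 = 706
30–39: 1031 * 0.945 = 974
40+: 1635 * 0.926 + 727 * 0.606 = 1514 + 441 = 1955
End of period: [646, 317, 706, 974, 1955]
— Period 3 —
Births: 706 * 0.095 = 67  |  974 * 0.335 = 326 ⇒ total 393
10–19: 646 * 0.965 = 623
20–29: 317 * 0.937 = 297
30–39: 706 * 0.945 = 667
40+: 974 * 0.926 + 1955 * 0.606 = 902 + 1185 = 2087
End of period: [393, 623, 297, 667, 2087]

2087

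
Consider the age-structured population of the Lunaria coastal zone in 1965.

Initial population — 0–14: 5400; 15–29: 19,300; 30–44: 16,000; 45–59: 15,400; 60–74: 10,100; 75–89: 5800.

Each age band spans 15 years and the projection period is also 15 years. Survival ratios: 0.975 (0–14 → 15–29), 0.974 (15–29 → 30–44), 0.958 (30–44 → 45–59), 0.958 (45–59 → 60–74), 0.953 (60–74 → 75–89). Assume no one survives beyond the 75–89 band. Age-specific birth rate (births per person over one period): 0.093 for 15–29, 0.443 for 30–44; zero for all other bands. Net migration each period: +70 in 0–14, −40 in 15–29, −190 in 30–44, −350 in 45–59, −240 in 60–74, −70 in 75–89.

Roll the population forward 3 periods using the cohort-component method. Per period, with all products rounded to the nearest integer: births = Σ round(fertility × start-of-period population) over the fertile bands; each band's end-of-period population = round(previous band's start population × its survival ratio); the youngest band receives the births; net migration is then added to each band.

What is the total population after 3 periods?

(Bands numbered youngest = 1 to oldest = 6.)
After projecting period 1:
Births: 19300 × 0.093 = 1795  |  16000 × 0.443 = 7088 ⇒ total 8883
Band 2: 5400 × 0.975 = 5265
Band 3: 19300 × 0.974 = 18798
Band 4: 16000 × 0.958 = 15328
Band 5: 15400 × 0.958 = 14753
Band 6: 10100 × 0.953 = 9625
Net migration: Band 1 + 70 → 8953; Band 2 − 40 → 5225; Band 3 − 190 → 18608; Band 4 − 350 → 14978; Band 5 − 240 → 14513; Band 6 − 70 → 9555
Population now: 0–14=8953, 15–29=5225, 30–44=18608, 45–59=14978, 60–74=14513, 75–89=9555
After projecting period 2:
Births: 5225 × 0.093 = 486  |  18608 × 0.443 = 8243 ⇒ total 8729
Band 2: 8953 × 0.975 = 8729
Band 3: 5225 × 0.974 = 5089
Band 4: 18608 × 0.958 = 17826
Band 5: 14978 × 0.958 = 14349
Band 6: 14513 × 0.953 = 13831
Net migration: Band 1 + 70 → 8799; Band 2 − 40 → 8689; Band 3 − 190 → 4899; Band 4 − 350 → 17476; Band 5 − 240 → 14109; Band 6 − 70 → 13761
Population now: 0–14=8799, 15–29=8689, 30–44=4899, 45–59=17476, 60–74=14109, 75–89=13761
After projecting period 3:
Births: 8689 × 0.093 = 808  |  4899 × 0.443 = 2170 ⇒ total 2978
Band 2: 8799 × 0.975 = 8579
Band 3: 8689 × 0.974 = 8463
Band 4: 4899 × 0.958 = 4693
Band 5: 17476 × 0.958 = 16742
Band 6: 14109 × 0.953 = 13446
Net migration: Band 1 + 70 → 3048; Band 2 − 40 → 8539; Band 3 − 190 → 8273; Band 4 − 350 → 4343; Band 5 − 240 → 16502; Band 6 − 70 → 13376
Population now: 0–14=3048, 15–29=8539, 30–44=8273, 45–59=4343, 60–74=16502, 75–89=13376
Total after period 3: 3048 + 8539 + 8273 + 4343 + 16502 + 13376 = 54081

54081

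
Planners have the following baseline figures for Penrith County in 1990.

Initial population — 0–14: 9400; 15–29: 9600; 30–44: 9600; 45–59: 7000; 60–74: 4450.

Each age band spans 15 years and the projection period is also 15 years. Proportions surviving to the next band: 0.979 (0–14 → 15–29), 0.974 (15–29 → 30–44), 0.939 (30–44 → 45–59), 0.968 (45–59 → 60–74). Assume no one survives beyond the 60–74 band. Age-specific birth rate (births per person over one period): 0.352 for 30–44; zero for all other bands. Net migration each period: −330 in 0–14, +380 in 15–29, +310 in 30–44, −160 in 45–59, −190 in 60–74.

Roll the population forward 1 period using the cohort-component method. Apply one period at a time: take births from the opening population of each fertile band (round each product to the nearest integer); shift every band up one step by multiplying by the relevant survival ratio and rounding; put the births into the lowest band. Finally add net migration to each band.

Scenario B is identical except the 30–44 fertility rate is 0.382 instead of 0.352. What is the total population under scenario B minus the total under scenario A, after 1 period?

288

Numbering the groups 1..5 from youngest to oldest:
After projecting period 1:
Births: 9600 * 0.352 = 3379
Group 2: 9400 * 0.979 = 9203
Group 3: 9600 * 0.974 = 9350
Group 4: 9600 * 0.939 = 9014
Group 5: 7000 * 0.968 = 6776
Net migration: Group 1 − 330 → 3049; Group 2 + 380 → 9583; Group 3 + 310 → 9660; Group 4 − 160 → 8854; Group 5 − 190 → 6586
End of period: [3049, 9583, 9660, 8854, 6586]
Scenario A total after 1 period: 37732
Scenario B projection —
After projecting period 1:
Births: 9600 * 0.382 = 3667
Group 2: 9400 * 0.979 = 9203
Group 3: 9600 * 0.974 = 9350
Group 4: 9600 * 0.939 = 9014
Group 5: 7000 * 0.968 = 6776
Net migration: Group 1 − 330 → 3337; Group 2 + 380 → 9583; Group 3 + 310 → 9660; Group 4 − 160 → 8854; Group 5 − 190 → 6586
End of period: [3337, 9583, 9660, 8854, 6586]
Scenario B total after 1 period: 38020
Difference B − A = 38020 − 37732 = 288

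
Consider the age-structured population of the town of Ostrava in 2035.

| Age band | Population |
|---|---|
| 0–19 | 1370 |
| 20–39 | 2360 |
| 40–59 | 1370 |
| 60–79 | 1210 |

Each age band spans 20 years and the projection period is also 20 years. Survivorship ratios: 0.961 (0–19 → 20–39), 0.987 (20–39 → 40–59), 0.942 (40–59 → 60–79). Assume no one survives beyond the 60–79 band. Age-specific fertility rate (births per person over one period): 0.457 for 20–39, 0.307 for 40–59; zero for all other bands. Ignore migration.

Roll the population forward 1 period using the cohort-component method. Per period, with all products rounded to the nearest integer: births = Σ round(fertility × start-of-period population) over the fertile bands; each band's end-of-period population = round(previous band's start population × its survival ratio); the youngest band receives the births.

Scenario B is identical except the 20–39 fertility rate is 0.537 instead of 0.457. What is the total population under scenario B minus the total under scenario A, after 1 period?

[period 1]
Births: 2360 × 0.457 = 1079 ; 1370 × 0.307 = 421 → 1500
20–39: 1370 × 0.961 = 1317
40–59: 2360 × 0.987 = 2329
60–79: 1370 × 0.942 = 1291
End of period: [1500, 1317, 2329, 1291]
Scenario A total after 1 period: 6437
Scenario B projection —
[period 1]
Births: 2360 × 0.537 = 1267 ; 1370 × 0.307 = 421 → 1688
20–39: 1370 × 0.961 = 1317
40–59: 2360 × 0.987 = 2329
60–79: 1370 × 0.942 = 1291
End of period: [1688, 1317, 2329, 1291]
Scenario B total after 1 period: 6625
Difference B − A = 6625 − 6437 = 188

188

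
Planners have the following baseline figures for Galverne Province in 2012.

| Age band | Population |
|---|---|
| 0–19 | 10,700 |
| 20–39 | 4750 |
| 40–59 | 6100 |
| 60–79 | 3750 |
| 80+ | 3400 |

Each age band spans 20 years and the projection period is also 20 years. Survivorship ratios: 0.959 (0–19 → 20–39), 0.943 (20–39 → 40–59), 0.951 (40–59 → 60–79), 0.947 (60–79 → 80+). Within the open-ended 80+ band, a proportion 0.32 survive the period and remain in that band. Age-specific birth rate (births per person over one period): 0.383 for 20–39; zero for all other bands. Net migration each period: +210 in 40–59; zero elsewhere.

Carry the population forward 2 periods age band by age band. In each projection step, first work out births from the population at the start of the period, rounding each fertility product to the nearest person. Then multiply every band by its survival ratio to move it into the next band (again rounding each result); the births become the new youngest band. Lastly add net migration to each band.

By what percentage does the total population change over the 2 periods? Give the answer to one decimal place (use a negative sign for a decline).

-5.9

— Period 1 —
Births: 4750 × 0.383 = 1819
20–39: 10700 × 0.959 = 10261
40–59: 4750 × 0.943 = 4479
60–79: 6100 × 0.951 = 5801
80+: 3750 × 0.947 + 3400 × 0.32 = 3551 + 1088 = 4639
Net migration: 40–59 + 210 → 4689
→ [1819, 10261, 4689, 5801, 4639]
— Period 2 —
Births: 10261 × 0.383 = 3930
20–39: 1819 × 0.959 = 1744
40–59: 10261 × 0.943 = 9676
60–79: 4689 × 0.951 = 4459
80+: 5801 × 0.947 + 4639 × 0.32 = 5494 + 1484 = 6978
Net migration: 40–59 + 210 → 9886
→ [3930, 1744, 9886, 4459, 6978]
Total: 28700 → 26997; change = -1703; percentage change = -5.9%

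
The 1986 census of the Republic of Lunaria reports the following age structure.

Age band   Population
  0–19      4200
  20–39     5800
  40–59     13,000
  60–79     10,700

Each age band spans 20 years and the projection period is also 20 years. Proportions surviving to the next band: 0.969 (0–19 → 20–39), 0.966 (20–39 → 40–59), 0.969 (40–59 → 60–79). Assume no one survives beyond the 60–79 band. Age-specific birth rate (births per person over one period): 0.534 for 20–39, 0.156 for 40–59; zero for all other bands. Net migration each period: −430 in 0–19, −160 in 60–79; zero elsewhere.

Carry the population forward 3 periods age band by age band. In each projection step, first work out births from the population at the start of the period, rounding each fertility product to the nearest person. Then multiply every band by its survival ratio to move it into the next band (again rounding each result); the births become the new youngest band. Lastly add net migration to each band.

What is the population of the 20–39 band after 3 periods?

— Period 1 —
Births: 5800 × 0.534 = 3097  |  13000 × 0.156 = 2028 — total 5125
20–39: 4200 × 0.969 = 4070
40–59: 5800 × 0.966 = 5603
60–79: 13000 × 0.969 = 12597
Net migration: 0–19 − 430 → 4695; 60–79 − 160 → 12437
→ [4695, 4070, 5603, 12437]
— Period 2 —
Births: 4070 × 0.534 = 2173  |  5603 × 0.156 = 874 — total 3047
20–39: 4695 × 0.969 = 4549
40–59: 4070 × 0.966 = 3932
60–79: 5603 × 0.969 = 5429
Net migration: 0–19 − 430 → 2617; 60–79 − 160 → 5269
→ [2617, 4549, 3932, 5269]
— Period 3 —
Births: 4549 × 0.534 = 2429  |  3932 × 0.156 = 613 — total 3042
20–39: 2617 × 0.969 = 2536
40–59: 4549 × 0.966 = 4394
60–79: 3932 × 0.969 = 3810
Net migration: 0–19 − 430 → 2612; 60–79 − 160 → 3650
→ [2612, 2536, 4394, 3650]

2536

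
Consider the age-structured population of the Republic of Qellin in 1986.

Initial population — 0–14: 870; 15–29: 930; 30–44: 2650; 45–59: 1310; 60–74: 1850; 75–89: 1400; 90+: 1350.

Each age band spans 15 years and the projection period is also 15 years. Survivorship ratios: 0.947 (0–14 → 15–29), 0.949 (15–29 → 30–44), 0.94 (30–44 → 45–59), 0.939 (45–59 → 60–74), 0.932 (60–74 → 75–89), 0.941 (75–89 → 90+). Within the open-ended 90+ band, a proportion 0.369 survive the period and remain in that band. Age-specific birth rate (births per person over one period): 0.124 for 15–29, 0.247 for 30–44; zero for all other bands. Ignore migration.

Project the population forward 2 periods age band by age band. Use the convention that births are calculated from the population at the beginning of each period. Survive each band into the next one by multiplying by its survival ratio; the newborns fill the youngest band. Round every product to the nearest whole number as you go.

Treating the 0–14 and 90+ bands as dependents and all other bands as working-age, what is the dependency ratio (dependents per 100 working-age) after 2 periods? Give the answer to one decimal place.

44.8

— Period 1 —
Births: 930 × 0.124 = 115, 2650 × 0.247 = 655 — total 770
15–29: 870 × 0.947 = 824
30–44: 930 × 0.949 = 883
45–59: 2650 × 0.94 = 2491
60–74: 1310 × 0.939 = 1230
75–89: 1850 × 0.932 = 1724
90+: 1400 × 0.941 + 1350 × 0.369 = 1317 + 498 = 1815
Population now: 0–14=770, 15–29=824, 30–44=883, 45–59=2491, 60–74=1230, 75–89=1724, 90+=1815
— Period 2 —
Births: 824 × 0.124 = 102, 883 × 0.247 = 218 — total 320
15–29: 770 × 0.947 = 729
30–44: 824 × 0.949 = 782
45–59: 883 × 0.94 = 830
60–74: 2491 × 0.939 = 2339
75–89: 1230 × 0.932 = 1146
90+: 1724 × 0.941 + 1815 × 0.369 = 1622 + 670 = 2292
Population now: 0–14=320, 15–29=729, 30–44=782, 45–59=830, 60–74=2339, 75–89=1146, 90+=2292
Dependents (band 0–14 + band 90+) = 320 + 2292 = 2612; working-age = 5826; ratio = 2612/5826 × 100 = 44.8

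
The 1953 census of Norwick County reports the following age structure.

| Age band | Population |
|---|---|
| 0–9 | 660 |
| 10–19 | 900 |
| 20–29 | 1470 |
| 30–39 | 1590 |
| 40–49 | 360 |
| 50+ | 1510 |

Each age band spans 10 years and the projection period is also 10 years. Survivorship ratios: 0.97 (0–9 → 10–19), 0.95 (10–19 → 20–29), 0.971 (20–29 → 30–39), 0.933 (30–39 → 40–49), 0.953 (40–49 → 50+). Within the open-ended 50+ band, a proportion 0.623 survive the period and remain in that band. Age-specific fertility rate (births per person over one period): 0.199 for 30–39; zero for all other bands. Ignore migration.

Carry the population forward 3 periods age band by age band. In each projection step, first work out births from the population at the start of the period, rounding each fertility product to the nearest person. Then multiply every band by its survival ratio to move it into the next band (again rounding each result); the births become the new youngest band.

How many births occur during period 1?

(Bands numbered youngest = 1 to oldest = 6.)
Period 1.
Births: 1590 * 0.199 = 316
Band 2: 660 * 0.97 = 640
Band 3: 900 * 0.95 = 855
Band 4: 1470 * 0.971 = 1427
Band 5: 1590 * 0.933 = 1483
Band 6: 360 * 0.953 + 1510 * 0.623 = 343 + 941 = 1284
Giving 316 / 640 / 855 / 1427 / 1483 / 1284.

316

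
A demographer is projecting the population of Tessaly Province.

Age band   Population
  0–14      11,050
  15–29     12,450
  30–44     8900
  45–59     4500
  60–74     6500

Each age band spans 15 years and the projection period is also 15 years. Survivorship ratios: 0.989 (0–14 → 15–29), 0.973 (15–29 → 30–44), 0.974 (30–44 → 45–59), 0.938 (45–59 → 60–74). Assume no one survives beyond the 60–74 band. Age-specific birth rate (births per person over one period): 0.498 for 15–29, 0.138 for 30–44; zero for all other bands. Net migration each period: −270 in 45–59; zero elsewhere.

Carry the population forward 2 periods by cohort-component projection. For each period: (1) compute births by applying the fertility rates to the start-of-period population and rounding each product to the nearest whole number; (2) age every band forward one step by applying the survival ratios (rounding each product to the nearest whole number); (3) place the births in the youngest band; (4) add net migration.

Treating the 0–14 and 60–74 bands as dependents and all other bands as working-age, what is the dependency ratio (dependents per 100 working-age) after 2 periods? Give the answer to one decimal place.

50.8

— Period 1 —
Births: 12450 × 0.498 = 6200  |  8900 × 0.138 = 1228 — total 7428
15–29: 11050 × 0.989 = 10928
30–44: 12450 × 0.973 = 12114
45–59: 8900 × 0.974 = 8669
60–74: 4500 × 0.938 = 4221
Net migration: 45–59 − 270 → 8399
→ [7428, 10928, 12114, 8399, 4221]
— Period 2 —
Births: 10928 × 0.498 = 5442  |  12114 × 0.138 = 1672 — total 7114
15–29: 7428 × 0.989 = 7346
30–44: 10928 × 0.973 = 10633
45–59: 12114 × 0.974 = 11799
60–74: 8399 × 0.938 = 7878
Net migration: 45–59 − 270 → 11529
→ [7114, 7346, 10633, 11529, 7878]
Dependents (band 0–14 + band 60–74) = 7114 + 7878 = 14992; working-age = 29508; ratio = 14992/29508 × 100 = 50.8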